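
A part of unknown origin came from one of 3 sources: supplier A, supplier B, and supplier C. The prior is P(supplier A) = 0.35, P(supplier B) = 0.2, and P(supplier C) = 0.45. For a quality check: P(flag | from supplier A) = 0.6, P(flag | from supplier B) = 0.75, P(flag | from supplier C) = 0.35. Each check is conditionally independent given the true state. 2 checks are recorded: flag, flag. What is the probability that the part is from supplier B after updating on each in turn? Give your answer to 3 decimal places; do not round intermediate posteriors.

After 'flag': normaliser = 0.6·0.3500 + 0.75·0.2000 + 0.35·0.4500; P(supplier A) ≈ 0.4058, P(supplier B) ≈ 0.2899, P(supplier C) ≈ 0.3043
After 'flag': normaliser = 0.6·0.4058 + 0.75·0.2899 + 0.35·0.3043; P(supplier A) ≈ 0.4291, P(supplier B) ≈ 0.3831, P(supplier C) ≈ 0.1877

0.383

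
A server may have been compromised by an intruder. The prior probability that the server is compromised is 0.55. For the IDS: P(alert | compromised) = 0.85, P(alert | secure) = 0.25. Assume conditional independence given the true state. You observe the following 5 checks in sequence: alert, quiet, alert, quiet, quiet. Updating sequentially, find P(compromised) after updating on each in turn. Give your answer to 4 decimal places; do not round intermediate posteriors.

0.1016

Apply Bayes' rule sequentially, carrying P(compromised) forward.
After 'alert': P(compromised) = 0.85·0.5500 / (0.85·0.5500 + 0.25·0.4500) ≈ 0.8060
After 'quiet': P(compromised) = 0.15·0.8060 / (0.15·0.8060 + 0.75·0.1940) ≈ 0.4539
After 'alert': P(compromised) = 0.85·0.4539 / (0.85·0.4539 + 0.25·0.5461) ≈ 0.7386
After 'quiet': P(compromised) = 0.15·0.7386 / (0.15·0.7386 + 0.75·0.2614) ≈ 0.3611
After 'quiet': P(compromised) = 0.15·0.3611 / (0.15·0.3611 + 0.75·0.6389) ≈ 0.1016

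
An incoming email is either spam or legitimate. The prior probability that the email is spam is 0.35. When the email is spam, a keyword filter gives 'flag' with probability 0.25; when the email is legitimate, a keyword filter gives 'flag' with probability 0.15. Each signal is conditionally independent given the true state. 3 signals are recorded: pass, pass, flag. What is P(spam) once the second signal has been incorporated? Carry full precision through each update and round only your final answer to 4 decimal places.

0.2954

After 'pass': P(spam) = 0.75·0.3500 / (0.75·0.3500 + 0.85·0.6500) ≈ 0.3221
After 'pass': P(spam) = 0.75·0.3221 / (0.75·0.3221 + 0.85·0.6779) ≈ 0.2954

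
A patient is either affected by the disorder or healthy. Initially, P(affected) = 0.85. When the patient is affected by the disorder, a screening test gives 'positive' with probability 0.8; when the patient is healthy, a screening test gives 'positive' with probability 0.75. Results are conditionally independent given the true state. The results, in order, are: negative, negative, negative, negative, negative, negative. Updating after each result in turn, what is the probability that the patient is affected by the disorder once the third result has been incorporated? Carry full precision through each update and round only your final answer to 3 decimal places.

0.744

Apply Bayes' rule sequentially, carrying P(affected) forward.
After 'negative': P(affected) = 0.2·0.8500 / (0.2·0.8500 + 0.25·0.1500) ≈ 0.8193
After 'negative': P(affected) = 0.2·0.8193 / (0.2·0.8193 + 0.25·0.1807) ≈ 0.7839
After 'negative': P(affected) = 0.2·0.7839 / (0.2·0.7839 + 0.25·0.2161) ≈ 0.7437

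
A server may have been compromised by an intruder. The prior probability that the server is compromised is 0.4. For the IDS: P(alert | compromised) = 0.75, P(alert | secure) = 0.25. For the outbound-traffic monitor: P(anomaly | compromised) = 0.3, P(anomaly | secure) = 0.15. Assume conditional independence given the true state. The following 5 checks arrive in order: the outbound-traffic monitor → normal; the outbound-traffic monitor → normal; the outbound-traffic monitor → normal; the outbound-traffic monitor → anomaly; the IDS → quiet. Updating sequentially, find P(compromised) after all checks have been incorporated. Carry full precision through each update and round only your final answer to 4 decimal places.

0.1989

After the outbound-traffic monitor='normal': P(compromised) = 0.7·0.4000 / (0.7·0.4000 + 0.85·0.6000) ≈ 0.3544
After the outbound-traffic monitor='normal': P(compromised) = 0.7·0.3544 / (0.7·0.3544 + 0.85·0.6456) ≈ 0.3114
After the outbound-traffic monitor='normal': P(compromised) = 0.7·0.3114 / (0.7·0.3114 + 0.85·0.6886) ≈ 0.2713
After the outbound-traffic monitor='anomaly': P(compromised) = 0.3·0.2713 / (0.3·0.2713 + 0.15·0.7287) ≈ 0.4268
After the IDS='quiet': P(compromised) = 0.25·0.4268 / (0.25·0.4268 + 0.75·0.5732) ≈ 0.1989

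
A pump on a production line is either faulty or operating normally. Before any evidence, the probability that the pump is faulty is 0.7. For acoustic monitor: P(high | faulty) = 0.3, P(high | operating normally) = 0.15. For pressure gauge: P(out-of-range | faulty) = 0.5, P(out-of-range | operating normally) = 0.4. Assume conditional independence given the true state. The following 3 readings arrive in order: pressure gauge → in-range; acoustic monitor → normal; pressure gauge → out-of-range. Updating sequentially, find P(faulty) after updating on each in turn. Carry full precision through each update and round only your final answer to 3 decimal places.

0.667

After pressure gauge='in-range': P(faulty) = 0.5·0.7000 / (0.5·0.7000 + 0.6·0.3000) ≈ 0.6604
After acoustic monitor='normal': P(faulty) = 0.7·0.6604 / (0.7·0.6604 + 0.85·0.3396) ≈ 0.6156
After pressure gauge='out-of-range': P(faulty) = 0.5·0.6156 / (0.5·0.6156 + 0.4·0.3844) ≈ 0.6668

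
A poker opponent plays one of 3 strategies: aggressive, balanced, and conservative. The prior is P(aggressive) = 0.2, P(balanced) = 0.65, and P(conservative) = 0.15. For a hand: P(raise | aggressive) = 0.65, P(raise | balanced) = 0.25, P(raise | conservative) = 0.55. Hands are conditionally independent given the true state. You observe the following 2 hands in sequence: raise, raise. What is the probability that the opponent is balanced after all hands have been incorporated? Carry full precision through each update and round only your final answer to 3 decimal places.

0.238

Apply Bayes' rule sequentially, carrying P(balanced) forward.
After 'raise': normaliser = 0.65·0.2000 + 0.25·0.6500 + 0.55·0.1500; P(aggressive) ≈ 0.3467, P(balanced) ≈ 0.4333, P(conservative) ≈ 0.2200
After 'raise': normaliser = 0.65·0.3467 + 0.25·0.4333 + 0.55·0.2200; P(aggressive) ≈ 0.4956, P(balanced) ≈ 0.2383, P(conservative) ≈ 0.2661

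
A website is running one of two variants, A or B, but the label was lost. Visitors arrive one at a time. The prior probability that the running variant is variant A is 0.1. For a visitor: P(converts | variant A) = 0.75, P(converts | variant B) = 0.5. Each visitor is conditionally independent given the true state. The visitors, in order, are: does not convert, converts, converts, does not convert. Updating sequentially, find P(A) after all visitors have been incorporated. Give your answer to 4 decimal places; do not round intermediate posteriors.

0.0588

Apply Bayes' rule sequentially, carrying P(A) forward.
After 'does not convert': P(A) = 0.25·0.1000 / (0.25·0.1000 + 0.5·0.9000) ≈ 0.0526
After 'converts': P(A) = 0.75·0.0526 / (0.75·0.0526 + 0.5·0.9474) ≈ 0.0769
After 'converts': P(A) = 0.75·0.0769 / (0.75·0.0769 + 0.5·0.9231) ≈ 0.1111
After 'does not convert': P(A) = 0.25·0.1111 / (0.25·0.1111 + 0.5·0.8889) ≈ 0.0588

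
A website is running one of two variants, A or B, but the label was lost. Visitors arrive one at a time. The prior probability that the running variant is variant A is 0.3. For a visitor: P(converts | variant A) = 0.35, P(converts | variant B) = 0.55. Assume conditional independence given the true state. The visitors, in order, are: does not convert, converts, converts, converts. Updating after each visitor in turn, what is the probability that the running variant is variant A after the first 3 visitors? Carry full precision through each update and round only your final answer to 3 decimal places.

Apply Bayes' rule sequentially, carrying P(A) forward.
After 'does not convert': P(A) = 0.65·0.3000 / (0.65·0.3000 + 0.45·0.7000) ≈ 0.3824
After 'converts': P(A) = 0.35·0.3824 / (0.35·0.3824 + 0.55·0.6176) ≈ 0.2826
After 'converts': P(A) = 0.35·0.2826 / (0.35·0.2826 + 0.55·0.7174) ≈ 0.2004

0.200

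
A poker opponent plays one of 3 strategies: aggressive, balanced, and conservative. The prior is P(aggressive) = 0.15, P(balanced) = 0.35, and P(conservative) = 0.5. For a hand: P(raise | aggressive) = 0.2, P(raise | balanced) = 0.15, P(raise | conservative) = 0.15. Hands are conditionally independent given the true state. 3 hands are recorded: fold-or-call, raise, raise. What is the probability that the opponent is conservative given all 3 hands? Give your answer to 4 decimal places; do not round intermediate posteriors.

0.4541

Apply Bayes' rule sequentially, carrying P(conservative) forward.
After 'fold-or-call': normaliser = 0.8·0.1500 + 0.85·0.3500 + 0.85·0.5000; P(aggressive) ≈ 0.1424, P(balanced) ≈ 0.3531, P(conservative) ≈ 0.5045
After 'raise': normaliser = 0.2·0.1424 + 0.15·0.3531 + 0.15·0.5045; P(aggressive) ≈ 0.1813, P(balanced) ≈ 0.3371, P(conservative) ≈ 0.4816
After 'raise': normaliser = 0.2·0.1813 + 0.15·0.3371 + 0.15·0.4816; P(aggressive) ≈ 0.2280, P(balanced) ≈ 0.3179, P(conservative) ≈ 0.4541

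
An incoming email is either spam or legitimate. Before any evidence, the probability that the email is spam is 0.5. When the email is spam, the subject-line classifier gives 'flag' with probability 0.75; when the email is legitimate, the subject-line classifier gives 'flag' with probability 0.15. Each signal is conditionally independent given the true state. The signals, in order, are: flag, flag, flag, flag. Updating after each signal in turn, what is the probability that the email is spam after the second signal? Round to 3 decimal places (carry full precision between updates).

After 'flag': P(spam) = 0.75·0.5000 / (0.75·0.5000 + 0.15·0.5000) ≈ 0.8333
After 'flag': P(spam) = 0.75·0.8333 / (0.75·0.8333 + 0.15·0.1667) ≈ 0.9615

0.962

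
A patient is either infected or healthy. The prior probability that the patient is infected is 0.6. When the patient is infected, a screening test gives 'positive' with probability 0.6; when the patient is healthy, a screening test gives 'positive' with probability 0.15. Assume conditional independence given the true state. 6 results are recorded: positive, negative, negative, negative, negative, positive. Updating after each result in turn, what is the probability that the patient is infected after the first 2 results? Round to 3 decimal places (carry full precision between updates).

0.738

After 'positive': P(infected) = 0.6·0.6000 / (0.6·0.6000 + 0.15·0.4000) ≈ 0.8571
After 'negative': P(infected) = 0.4·0.8571 / (0.4·0.8571 + 0.85·0.1429) ≈ 0.7385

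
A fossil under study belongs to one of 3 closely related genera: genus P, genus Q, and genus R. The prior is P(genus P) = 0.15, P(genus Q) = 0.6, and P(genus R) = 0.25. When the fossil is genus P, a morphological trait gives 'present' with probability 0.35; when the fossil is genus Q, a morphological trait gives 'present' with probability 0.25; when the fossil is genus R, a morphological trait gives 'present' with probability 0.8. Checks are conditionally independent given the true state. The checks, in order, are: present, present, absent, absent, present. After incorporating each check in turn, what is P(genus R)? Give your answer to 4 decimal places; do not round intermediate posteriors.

Apply Bayes' rule sequentially, carrying P(genus R) forward.
After 'present': normaliser = 0.35·0.1500 + 0.25·0.6000 + 0.8·0.2500; P(genus P) ≈ 0.1304, P(genus Q) ≈ 0.3727, P(genus R) ≈ 0.4969
After 'present': normaliser = 0.35·0.1304 + 0.25·0.3727 + 0.8·0.4969; P(genus P) ≈ 0.0851, P(genus Q) ≈ 0.1737, P(genus R) ≈ 0.7412
After 'absent': normaliser = 0.65·0.0851 + 0.75·0.1737 + 0.2·0.7412; P(genus P) ≈ 0.1657, P(genus Q) ≈ 0.3903, P(genus R) ≈ 0.4440
After 'absent': normaliser = 0.65·0.1657 + 0.75·0.3903 + 0.2·0.4440; P(genus P) ≈ 0.2202, P(genus Q) ≈ 0.5983, P(genus R) ≈ 0.1815
After 'present': normaliser = 0.35·0.2202 + 0.25·0.5983 + 0.8·0.1815; P(genus P) ≈ 0.2073, P(genus Q) ≈ 0.4022, P(genus R) ≈ 0.3905

0.3905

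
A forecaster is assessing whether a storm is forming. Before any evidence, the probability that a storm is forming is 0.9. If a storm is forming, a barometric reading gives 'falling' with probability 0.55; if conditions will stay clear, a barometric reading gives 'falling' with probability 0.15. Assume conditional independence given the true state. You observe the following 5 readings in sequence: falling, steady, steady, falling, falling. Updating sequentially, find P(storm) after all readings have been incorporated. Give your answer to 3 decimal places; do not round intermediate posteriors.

0.992

Each posterior becomes the prior for the next update.
After 'falling': P(storm) = 0.55·0.9000 / (0.55·0.9000 + 0.15·0.1000) ≈ 0.9706
After 'steady': P(storm) = 0.45·0.9706 / (0.45·0.9706 + 0.85·0.0294) ≈ 0.9459
After 'steady': P(storm) = 0.45·0.9459 / (0.45·0.9459 + 0.85·0.0541) ≈ 0.9024
After 'falling': P(storm) = 0.55·0.9024 / (0.55·0.9024 + 0.15·0.0976) ≈ 0.9714
After 'falling': P(storm) = 0.55·0.9714 / (0.55·0.9714 + 0.15·0.0286) ≈ 0.9920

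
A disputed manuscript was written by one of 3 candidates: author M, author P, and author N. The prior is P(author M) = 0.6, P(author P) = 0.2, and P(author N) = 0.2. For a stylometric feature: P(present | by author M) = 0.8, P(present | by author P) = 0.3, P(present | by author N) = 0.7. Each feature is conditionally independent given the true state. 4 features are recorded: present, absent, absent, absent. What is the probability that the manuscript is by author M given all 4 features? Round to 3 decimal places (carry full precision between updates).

After 'present': normaliser = 0.8·0.6000 + 0.3·0.2000 + 0.7·0.2000; P(author M) ≈ 0.7059, P(author P) ≈ 0.0882, P(author N) ≈ 0.2059
After 'absent': normaliser = 0.2·0.7059 + 0.7·0.0882 + 0.3·0.2059; P(author M) ≈ 0.5333, P(author P) ≈ 0.2333, P(author N) ≈ 0.2333
After 'absent': normaliser = 0.2·0.5333 + 0.7·0.2333 + 0.3·0.2333; P(author M) ≈ 0.3137, P(author P) ≈ 0.4804, P(author N) ≈ 0.2059
After 'absent': normaliser = 0.2·0.3137 + 0.7·0.4804 + 0.3·0.2059; P(author M) ≈ 0.1362, P(author P) ≈ 0.7298, P(author N) ≈ 0.1340

0.136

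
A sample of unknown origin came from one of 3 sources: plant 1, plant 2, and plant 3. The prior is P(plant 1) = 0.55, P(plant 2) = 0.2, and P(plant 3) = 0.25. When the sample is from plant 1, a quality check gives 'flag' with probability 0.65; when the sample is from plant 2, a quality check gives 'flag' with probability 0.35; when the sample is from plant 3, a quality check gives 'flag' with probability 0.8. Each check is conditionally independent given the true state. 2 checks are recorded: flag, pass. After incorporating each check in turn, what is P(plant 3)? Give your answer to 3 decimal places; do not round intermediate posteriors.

0.190

Apply Bayes' rule sequentially, carrying P(plant 3) forward.
After 'flag': normaliser = 0.65·0.5500 + 0.35·0.2000 + 0.8·0.2500; P(plant 1) ≈ 0.5697, P(plant 2) ≈ 0.1116, P(plant 3) ≈ 0.3187
After 'pass': normaliser = 0.35·0.5697 + 0.65·0.1116 + 0.2·0.3187; P(plant 1) ≈ 0.5941, P(plant 2) ≈ 0.2160, P(plant 3) ≈ 0.1899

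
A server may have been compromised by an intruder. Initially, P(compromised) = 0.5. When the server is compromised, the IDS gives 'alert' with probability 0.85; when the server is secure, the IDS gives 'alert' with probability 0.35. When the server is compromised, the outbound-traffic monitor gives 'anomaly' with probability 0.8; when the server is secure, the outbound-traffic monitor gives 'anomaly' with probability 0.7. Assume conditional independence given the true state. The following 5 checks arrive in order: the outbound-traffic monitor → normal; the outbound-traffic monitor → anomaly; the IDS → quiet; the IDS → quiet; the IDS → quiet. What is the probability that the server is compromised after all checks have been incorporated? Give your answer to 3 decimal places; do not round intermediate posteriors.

Each posterior becomes the prior for the next update.
After the outbound-traffic monitor='normal': P(compromised) = 0.2·0.5000 / (0.2·0.5000 + 0.3·0.5000) ≈ 0.4000
After the outbound-traffic monitor='anomaly': P(compromised) = 0.8·0.4000 / (0.8·0.4000 + 0.7·0.6000) ≈ 0.4324
After the IDS='quiet': P(compromised) = 0.15·0.4324 / (0.15·0.4324 + 0.65·0.5676) ≈ 0.1495
After the IDS='quiet': P(compromised) = 0.15·0.1495 / (0.15·0.1495 + 0.65·0.8505) ≈ 0.0390
After the IDS='quiet': P(compromised) = 0.15·0.0390 / (0.15·0.0390 + 0.65·0.9610) ≈ 0.0093

0.009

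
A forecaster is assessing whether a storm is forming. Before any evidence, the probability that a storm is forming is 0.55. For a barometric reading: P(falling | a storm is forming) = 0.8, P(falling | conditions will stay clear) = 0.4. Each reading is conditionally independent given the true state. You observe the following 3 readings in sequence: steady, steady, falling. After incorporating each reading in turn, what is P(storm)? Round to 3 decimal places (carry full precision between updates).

0.214

Apply Bayes' rule sequentially, carrying P(storm) forward.
After 'steady': P(storm) = 0.2·0.5500 / (0.2·0.5500 + 0.6·0.4500) ≈ 0.2895
After 'steady': P(storm) = 0.2·0.2895 / (0.2·0.2895 + 0.6·0.7105) ≈ 0.1196
After 'falling': P(storm) = 0.8·0.1196 / (0.8·0.1196 + 0.4·0.8804) ≈ 0.2136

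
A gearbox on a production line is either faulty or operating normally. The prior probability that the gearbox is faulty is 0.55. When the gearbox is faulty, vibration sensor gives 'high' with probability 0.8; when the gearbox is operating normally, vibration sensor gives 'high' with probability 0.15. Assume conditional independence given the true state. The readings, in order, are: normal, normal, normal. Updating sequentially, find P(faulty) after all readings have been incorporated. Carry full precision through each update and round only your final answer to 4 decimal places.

0.0157

After 'normal': P(faulty) = 0.2·0.5500 / (0.2·0.5500 + 0.85·0.4500) ≈ 0.2234
After 'normal': P(faulty) = 0.2·0.2234 / (0.2·0.2234 + 0.85·0.7766) ≈ 0.0634
After 'normal': P(faulty) = 0.2·0.0634 / (0.2·0.0634 + 0.85·0.9366) ≈ 0.0157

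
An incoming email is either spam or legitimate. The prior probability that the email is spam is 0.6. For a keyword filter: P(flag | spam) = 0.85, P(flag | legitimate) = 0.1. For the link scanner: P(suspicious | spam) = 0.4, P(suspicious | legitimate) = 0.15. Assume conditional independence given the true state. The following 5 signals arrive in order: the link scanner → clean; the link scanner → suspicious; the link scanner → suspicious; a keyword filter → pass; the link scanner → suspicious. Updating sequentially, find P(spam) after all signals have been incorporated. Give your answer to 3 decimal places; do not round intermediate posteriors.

After the link scanner='clean': P(spam) = 0.6·0.6000 / (0.6·0.6000 + 0.85·0.4000) ≈ 0.5143
After the link scanner='suspicious': P(spam) = 0.4·0.5143 / (0.4·0.5143 + 0.15·0.4857) ≈ 0.7385
After the link scanner='suspicious': P(spam) = 0.4·0.7385 / (0.4·0.7385 + 0.15·0.2615) ≈ 0.8828
After a keyword filter='pass': P(spam) = 0.15·0.8828 / (0.15·0.8828 + 0.9·0.1172) ≈ 0.5565
After the link scanner='suspicious': P(spam) = 0.4·0.5565 / (0.4·0.5565 + 0.15·0.4435) ≈ 0.7699

0.770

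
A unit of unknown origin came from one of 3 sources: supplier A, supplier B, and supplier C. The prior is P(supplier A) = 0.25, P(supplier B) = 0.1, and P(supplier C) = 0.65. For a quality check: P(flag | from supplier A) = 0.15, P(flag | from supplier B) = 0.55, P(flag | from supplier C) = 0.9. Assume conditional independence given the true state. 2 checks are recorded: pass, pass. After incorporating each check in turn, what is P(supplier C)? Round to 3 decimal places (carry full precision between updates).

0.031

After 'pass': normaliser = 0.85·0.2500 + 0.45·0.1000 + 0.1·0.6500; P(supplier A) ≈ 0.6589, P(supplier B) ≈ 0.1395, P(supplier C) ≈ 0.2016
After 'pass': normaliser = 0.85·0.6589 + 0.45·0.1395 + 0.1·0.2016; P(supplier A) ≈ 0.8710, P(supplier B) ≈ 0.0976, P(supplier C) ≈ 0.0313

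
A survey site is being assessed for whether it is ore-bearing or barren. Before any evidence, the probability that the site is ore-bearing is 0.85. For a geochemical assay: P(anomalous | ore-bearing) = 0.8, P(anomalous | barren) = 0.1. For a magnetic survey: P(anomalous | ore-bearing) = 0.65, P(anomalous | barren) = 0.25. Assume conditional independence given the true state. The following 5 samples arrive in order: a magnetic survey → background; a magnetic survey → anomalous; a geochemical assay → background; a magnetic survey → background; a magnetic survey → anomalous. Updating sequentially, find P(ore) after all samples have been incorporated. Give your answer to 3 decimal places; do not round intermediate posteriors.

0.650

Each posterior becomes the prior for the next update.
After a magnetic survey='background': P(ore) = 0.35·0.8500 / (0.35·0.8500 + 0.75·0.1500) ≈ 0.7256
After a magnetic survey='anomalous': P(ore) = 0.65·0.7256 / (0.65·0.7256 + 0.25·0.2744) ≈ 0.8730
After a geochemical assay='background': P(ore) = 0.2·0.8730 / (0.2·0.8730 + 0.9·0.1270) ≈ 0.6044
After a magnetic survey='background': P(ore) = 0.35·0.6044 / (0.35·0.6044 + 0.75·0.3956) ≈ 0.4162
After a magnetic survey='anomalous': P(ore) = 0.65·0.4162 / (0.65·0.4162 + 0.25·0.5838) ≈ 0.6496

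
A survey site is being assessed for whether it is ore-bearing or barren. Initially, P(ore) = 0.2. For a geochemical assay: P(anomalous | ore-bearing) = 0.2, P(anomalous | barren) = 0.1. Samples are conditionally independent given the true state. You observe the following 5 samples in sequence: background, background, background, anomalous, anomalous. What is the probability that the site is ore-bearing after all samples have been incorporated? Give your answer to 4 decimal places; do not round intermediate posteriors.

0.4126

After 'background': P(ore) = 0.8·0.2000 / (0.8·0.2000 + 0.9·0.8000) ≈ 0.1818
After 'background': P(ore) = 0.8·0.1818 / (0.8·0.1818 + 0.9·0.8182) ≈ 0.1649
After 'background': P(ore) = 0.8·0.1649 / (0.8·0.1649 + 0.9·0.8351) ≈ 0.1494
After 'anomalous': P(ore) = 0.2·0.1494 / (0.2·0.1494 + 0.1·0.8506) ≈ 0.2599
After 'anomalous': P(ore) = 0.2·0.2599 / (0.2·0.2599 + 0.1·0.7401) ≈ 0.4126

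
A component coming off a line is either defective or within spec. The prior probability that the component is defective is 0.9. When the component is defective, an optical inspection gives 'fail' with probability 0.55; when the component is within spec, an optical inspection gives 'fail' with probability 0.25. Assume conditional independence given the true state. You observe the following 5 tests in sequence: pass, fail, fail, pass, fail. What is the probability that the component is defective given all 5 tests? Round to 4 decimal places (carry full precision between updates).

After 'pass': P(defective) = 0.45·0.9000 / (0.45·0.9000 + 0.75·0.1000) ≈ 0.8438
After 'fail': P(defective) = 0.55·0.8438 / (0.55·0.8438 + 0.25·0.1562) ≈ 0.9224
After 'fail': P(defective) = 0.55·0.9224 / (0.55·0.9224 + 0.25·0.0776) ≈ 0.9631
After 'pass': P(defective) = 0.45·0.9631 / (0.45·0.9631 + 0.75·0.0369) ≈ 0.9401
After 'fail': P(defective) = 0.55·0.9401 / (0.55·0.9401 + 0.25·0.0599) ≈ 0.9718

0.9718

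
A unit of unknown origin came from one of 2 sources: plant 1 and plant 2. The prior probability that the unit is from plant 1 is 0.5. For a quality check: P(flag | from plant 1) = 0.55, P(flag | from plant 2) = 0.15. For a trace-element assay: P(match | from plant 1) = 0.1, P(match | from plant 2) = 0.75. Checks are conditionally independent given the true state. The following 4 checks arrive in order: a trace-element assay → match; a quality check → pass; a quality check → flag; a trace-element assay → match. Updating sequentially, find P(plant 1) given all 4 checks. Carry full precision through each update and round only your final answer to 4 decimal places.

After a trace-element assay='match': P(plant 1) = 0.1·0.5000 / (0.1·0.5000 + 0.75·0.5000) ≈ 0.1176
After a quality check='pass': P(plant 1) = 0.45·0.1176 / (0.45·0.1176 + 0.85·0.8824) ≈ 0.0659
After a quality check='flag': P(plant 1) = 0.55·0.0659 / (0.55·0.0659 + 0.15·0.9341) ≈ 0.2056
After a trace-element assay='match': P(plant 1) = 0.1·0.2056 / (0.1·0.2056 + 0.75·0.7944) ≈ 0.0334

0.0334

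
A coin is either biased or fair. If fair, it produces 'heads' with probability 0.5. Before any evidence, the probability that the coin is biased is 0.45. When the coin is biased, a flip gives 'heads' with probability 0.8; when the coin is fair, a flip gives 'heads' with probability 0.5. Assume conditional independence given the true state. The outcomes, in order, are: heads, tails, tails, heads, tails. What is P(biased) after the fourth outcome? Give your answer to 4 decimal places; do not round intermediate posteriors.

After 'heads': P(biased) = 0.8·0.4500 / (0.8·0.4500 + 0.5·0.5500) ≈ 0.5669
After 'tails': P(biased) = 0.2·0.5669 / (0.2·0.5669 + 0.5·0.4331) ≈ 0.3437
After 'tails': P(biased) = 0.2·0.3437 / (0.2·0.3437 + 0.5·0.6563) ≈ 0.1732
After 'heads': P(biased) = 0.8·0.1732 / (0.8·0.1732 + 0.5·0.8268) ≈ 0.2510

0.2510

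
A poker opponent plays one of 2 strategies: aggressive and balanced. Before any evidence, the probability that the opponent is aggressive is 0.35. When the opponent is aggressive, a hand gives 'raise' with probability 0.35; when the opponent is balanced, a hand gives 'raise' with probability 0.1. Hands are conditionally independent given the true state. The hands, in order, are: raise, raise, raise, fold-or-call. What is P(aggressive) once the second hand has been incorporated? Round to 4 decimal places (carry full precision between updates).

0.8684

After 'raise': P(aggressive) = 0.35·0.3500 / (0.35·0.3500 + 0.1·0.6500) ≈ 0.6533
After 'raise': P(aggressive) = 0.35·0.6533 / (0.35·0.6533 + 0.1·0.3467) ≈ 0.8684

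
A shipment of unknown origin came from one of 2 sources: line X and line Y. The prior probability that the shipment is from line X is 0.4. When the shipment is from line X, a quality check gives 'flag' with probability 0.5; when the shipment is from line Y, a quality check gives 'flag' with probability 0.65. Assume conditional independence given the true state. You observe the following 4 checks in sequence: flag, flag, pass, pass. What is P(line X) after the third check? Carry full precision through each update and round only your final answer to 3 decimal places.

0.360

Apply Bayes' rule sequentially, carrying P(line X) forward.
After 'flag': P(line X) = 0.5·0.4000 / (0.5·0.4000 + 0.65·0.6000) ≈ 0.3390
After 'flag': P(line X) = 0.5·0.3390 / (0.5·0.3390 + 0.65·0.6610) ≈ 0.2829
After 'pass': P(line X) = 0.5·0.2829 / (0.5·0.2829 + 0.35·0.7171) ≈ 0.3604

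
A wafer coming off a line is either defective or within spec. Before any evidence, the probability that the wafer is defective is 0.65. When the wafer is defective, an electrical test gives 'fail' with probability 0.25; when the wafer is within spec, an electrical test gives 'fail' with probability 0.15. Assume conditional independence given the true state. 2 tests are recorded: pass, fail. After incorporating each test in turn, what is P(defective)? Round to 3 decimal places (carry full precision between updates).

After 'pass': P(defective) = 0.75·0.6500 / (0.75·0.6500 + 0.85·0.3500) ≈ 0.6210
After 'fail': P(defective) = 0.25·0.6210 / (0.25·0.6210 + 0.15·0.3790) ≈ 0.7320

0.732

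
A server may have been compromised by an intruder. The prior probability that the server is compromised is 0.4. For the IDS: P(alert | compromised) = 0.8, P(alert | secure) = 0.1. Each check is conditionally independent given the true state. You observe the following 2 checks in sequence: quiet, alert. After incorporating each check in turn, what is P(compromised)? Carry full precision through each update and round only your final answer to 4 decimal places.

0.5424

After 'quiet': P(compromised) = 0.2·0.4000 / (0.2·0.4000 + 0.9·0.6000) ≈ 0.1290
After 'alert': P(compromised) = 0.8·0.1290 / (0.8·0.1290 + 0.1·0.8710) ≈ 0.5424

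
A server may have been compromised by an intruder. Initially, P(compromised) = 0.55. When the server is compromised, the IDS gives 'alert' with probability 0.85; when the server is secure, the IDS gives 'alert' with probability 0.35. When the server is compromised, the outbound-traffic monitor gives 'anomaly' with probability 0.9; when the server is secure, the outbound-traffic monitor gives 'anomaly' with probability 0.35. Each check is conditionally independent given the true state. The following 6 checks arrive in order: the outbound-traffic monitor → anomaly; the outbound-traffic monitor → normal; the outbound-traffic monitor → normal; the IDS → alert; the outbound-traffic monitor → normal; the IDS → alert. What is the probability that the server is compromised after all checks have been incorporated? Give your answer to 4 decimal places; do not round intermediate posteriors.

After the outbound-traffic monitor='anomaly': P(compromised) = 0.9·0.5500 / (0.9·0.5500 + 0.35·0.4500) ≈ 0.7586
After the outbound-traffic monitor='normal': P(compromised) = 0.1·0.7586 / (0.1·0.7586 + 0.65·0.2414) ≈ 0.3259
After the outbound-traffic monitor='normal': P(compromised) = 0.1·0.3259 / (0.1·0.3259 + 0.65·0.6741) ≈ 0.0692
After the IDS='alert': P(compromised) = 0.85·0.0692 / (0.85·0.0692 + 0.35·0.9308) ≈ 0.1530
After the outbound-traffic monitor='normal': P(compromised) = 0.1·0.1530 / (0.1·0.1530 + 0.65·0.8470) ≈ 0.0270
After the IDS='alert': P(compromised) = 0.85·0.0270 / (0.85·0.0270 + 0.35·0.9730) ≈ 0.0632

0.0632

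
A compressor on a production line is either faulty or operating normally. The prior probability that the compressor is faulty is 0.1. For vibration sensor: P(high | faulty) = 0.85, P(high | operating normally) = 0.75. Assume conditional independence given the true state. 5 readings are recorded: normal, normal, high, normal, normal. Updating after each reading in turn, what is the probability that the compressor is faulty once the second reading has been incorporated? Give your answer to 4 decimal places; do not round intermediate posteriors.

0.0385

Each posterior becomes the prior for the next update.
After 'normal': P(faulty) = 0.15·0.1000 / (0.15·0.1000 + 0.25·0.9000) ≈ 0.0625
After 'normal': P(faulty) = 0.15·0.0625 / (0.15·0.0625 + 0.25·0.9375) ≈ 0.0385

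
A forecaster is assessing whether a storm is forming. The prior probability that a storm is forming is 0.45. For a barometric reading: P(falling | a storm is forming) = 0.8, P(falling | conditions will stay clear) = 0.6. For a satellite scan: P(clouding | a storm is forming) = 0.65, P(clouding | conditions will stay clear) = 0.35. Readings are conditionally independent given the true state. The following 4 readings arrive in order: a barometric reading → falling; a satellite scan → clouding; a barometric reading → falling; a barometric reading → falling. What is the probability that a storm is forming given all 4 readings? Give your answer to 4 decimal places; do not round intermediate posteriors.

Each posterior becomes the prior for the next update.
After a barometric reading='falling': P(storm) = 0.8·0.4500 / (0.8·0.4500 + 0.6·0.5500) ≈ 0.5217
After a satellite scan='clouding': P(storm) = 0.65·0.5217 / (0.65·0.5217 + 0.35·0.4783) ≈ 0.6695
After a barometric reading='falling': P(storm) = 0.8·0.6695 / (0.8·0.6695 + 0.6·0.3305) ≈ 0.7298
After a barometric reading='falling': P(storm) = 0.8·0.7298 / (0.8·0.7298 + 0.6·0.2702) ≈ 0.7827

0.7827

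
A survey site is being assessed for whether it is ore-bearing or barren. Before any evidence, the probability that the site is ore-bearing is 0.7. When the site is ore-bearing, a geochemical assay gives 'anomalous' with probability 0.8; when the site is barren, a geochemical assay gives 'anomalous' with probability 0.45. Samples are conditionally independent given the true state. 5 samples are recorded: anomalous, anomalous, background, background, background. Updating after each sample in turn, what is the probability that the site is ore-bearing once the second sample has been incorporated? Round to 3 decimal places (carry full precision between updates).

0.881

Each posterior becomes the prior for the next update.
After 'anomalous': P(ore) = 0.8·0.7000 / (0.8·0.7000 + 0.45·0.3000) ≈ 0.8058
After 'anomalous': P(ore) = 0.8·0.8058 / (0.8·0.8058 + 0.45·0.1942) ≈ 0.8806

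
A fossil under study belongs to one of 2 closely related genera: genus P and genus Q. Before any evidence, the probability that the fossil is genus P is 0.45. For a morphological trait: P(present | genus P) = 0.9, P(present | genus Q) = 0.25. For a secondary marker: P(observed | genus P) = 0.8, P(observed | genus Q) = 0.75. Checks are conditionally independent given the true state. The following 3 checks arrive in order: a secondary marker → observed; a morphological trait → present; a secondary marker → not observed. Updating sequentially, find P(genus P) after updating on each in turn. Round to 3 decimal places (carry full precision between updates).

0.715

Apply Bayes' rule sequentially, carrying P(genus P) forward.
After a secondary marker='observed': P(genus P) = 0.8·0.4500 / (0.8·0.4500 + 0.75·0.5500) ≈ 0.4660
After a morphological trait='present': P(genus P) = 0.9·0.4660 / (0.9·0.4660 + 0.25·0.5340) ≈ 0.7586
After a secondary marker='not observed': P(genus P) = 0.2·0.7586 / (0.2·0.7586 + 0.25·0.2414) ≈ 0.7154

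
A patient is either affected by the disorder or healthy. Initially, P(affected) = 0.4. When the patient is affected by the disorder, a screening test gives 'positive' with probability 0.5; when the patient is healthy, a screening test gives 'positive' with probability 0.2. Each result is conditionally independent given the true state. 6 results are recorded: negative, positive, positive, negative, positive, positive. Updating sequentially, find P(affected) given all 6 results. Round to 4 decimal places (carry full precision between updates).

0.9105

After 'negative': P(affected) = 0.5·0.4000 / (0.5·0.4000 + 0.8·0.6000) ≈ 0.2941
After 'positive': P(affected) = 0.5·0.2941 / (0.5·0.2941 + 0.2·0.7059) ≈ 0.5102
After 'positive': P(affected) = 0.5·0.5102 / (0.5·0.5102 + 0.2·0.4898) ≈ 0.7225
After 'negative': P(affected) = 0.5·0.7225 / (0.5·0.7225 + 0.8·0.2775) ≈ 0.6194
After 'positive': P(affected) = 0.5·0.6194 / (0.5·0.6194 + 0.2·0.3806) ≈ 0.8027
After 'positive': P(affected) = 0.5·0.8027 / (0.5·0.8027 + 0.2·0.1973) ≈ 0.9105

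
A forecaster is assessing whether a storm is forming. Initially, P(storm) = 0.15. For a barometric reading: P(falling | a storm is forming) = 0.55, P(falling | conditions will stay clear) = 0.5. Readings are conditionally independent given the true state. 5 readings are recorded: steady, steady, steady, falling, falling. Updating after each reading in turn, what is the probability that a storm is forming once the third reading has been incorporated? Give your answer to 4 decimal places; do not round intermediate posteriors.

0.1140

After 'steady': P(storm) = 0.45·0.1500 / (0.45·0.1500 + 0.5·0.8500) ≈ 0.1371
After 'steady': P(storm) = 0.45·0.1371 / (0.45·0.1371 + 0.5·0.8629) ≈ 0.1251
After 'steady': P(storm) = 0.45·0.1251 / (0.45·0.1251 + 0.5·0.8749) ≈ 0.1140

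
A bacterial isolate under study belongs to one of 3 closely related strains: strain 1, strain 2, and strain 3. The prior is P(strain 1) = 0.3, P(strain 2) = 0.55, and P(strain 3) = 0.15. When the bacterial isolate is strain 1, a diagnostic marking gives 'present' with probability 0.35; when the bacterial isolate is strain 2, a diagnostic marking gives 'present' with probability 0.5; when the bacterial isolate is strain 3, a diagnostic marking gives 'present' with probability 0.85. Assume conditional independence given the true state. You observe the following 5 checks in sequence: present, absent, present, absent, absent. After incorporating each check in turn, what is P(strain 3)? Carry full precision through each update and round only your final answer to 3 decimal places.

Apply Bayes' rule sequentially, carrying P(strain 3) forward.
After 'present': normaliser = 0.35·0.3000 + 0.5·0.5500 + 0.85·0.1500; P(strain 1) ≈ 0.2069, P(strain 2) ≈ 0.5419, P(strain 3) ≈ 0.2512
After 'absent': normaliser = 0.65·0.2069 + 0.5·0.5419 + 0.15·0.2512; P(strain 1) ≈ 0.3035, P(strain 2) ≈ 0.6115, P(strain 3) ≈ 0.0850
After 'present': normaliser = 0.35·0.3035 + 0.5·0.6115 + 0.85·0.0850; P(strain 1) ≈ 0.2194, P(strain 2) ≈ 0.6313, P(strain 3) ≈ 0.1493
After 'absent': normaliser = 0.65·0.2194 + 0.5·0.6313 + 0.15·0.1493; P(strain 1) ≈ 0.2967, P(strain 2) ≈ 0.6568, P(strain 3) ≈ 0.0466
After 'absent': normaliser = 0.65·0.2967 + 0.5·0.6568 + 0.15·0.0466; P(strain 1) ≈ 0.3651, P(strain 2) ≈ 0.6217, P(strain 3) ≈ 0.0132

0.013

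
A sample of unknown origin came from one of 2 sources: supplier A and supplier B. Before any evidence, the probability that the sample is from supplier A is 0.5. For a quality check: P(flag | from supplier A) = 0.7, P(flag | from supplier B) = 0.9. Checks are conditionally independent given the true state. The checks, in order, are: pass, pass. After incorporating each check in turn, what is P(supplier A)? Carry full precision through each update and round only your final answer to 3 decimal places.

After 'pass': P(supplier A) = 0.3·0.5000 / (0.3·0.5000 + 0.1·0.5000) ≈ 0.7500
After 'pass': P(supplier A) = 0.3·0.7500 / (0.3·0.7500 + 0.1·0.2500) ≈ 0.9000

0.900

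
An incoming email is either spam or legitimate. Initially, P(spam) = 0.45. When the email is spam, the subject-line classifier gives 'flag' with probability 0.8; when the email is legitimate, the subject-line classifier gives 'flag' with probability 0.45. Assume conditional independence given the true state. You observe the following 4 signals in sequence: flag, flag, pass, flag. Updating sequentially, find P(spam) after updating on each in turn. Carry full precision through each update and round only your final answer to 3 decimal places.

After 'flag': P(spam) = 0.8·0.4500 / (0.8·0.4500 + 0.45·0.5500) ≈ 0.5926
After 'flag': P(spam) = 0.8·0.5926 / (0.8·0.5926 + 0.45·0.4074) ≈ 0.7211
After 'pass': P(spam) = 0.2·0.7211 / (0.2·0.7211 + 0.55·0.2789) ≈ 0.4846
After 'flag': P(spam) = 0.8·0.4846 / (0.8·0.4846 + 0.45·0.5154) ≈ 0.6257

0.626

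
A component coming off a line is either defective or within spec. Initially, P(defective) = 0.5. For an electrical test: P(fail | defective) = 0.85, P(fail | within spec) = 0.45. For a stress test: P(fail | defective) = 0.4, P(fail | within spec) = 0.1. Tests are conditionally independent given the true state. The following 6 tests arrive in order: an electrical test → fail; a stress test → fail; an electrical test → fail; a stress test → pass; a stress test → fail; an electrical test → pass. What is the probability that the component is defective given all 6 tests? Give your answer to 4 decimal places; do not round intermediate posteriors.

0.9121

Apply Bayes' rule sequentially, carrying P(defective) forward.
After an electrical test='fail': P(defective) = 0.85·0.5000 / (0.85·0.5000 + 0.45·0.5000) ≈ 0.6538
After a stress test='fail': P(defective) = 0.4·0.6538 / (0.4·0.6538 + 0.1·0.3462) ≈ 0.8831
After an electrical test='fail': P(defective) = 0.85·0.8831 / (0.85·0.8831 + 0.45·0.1169) ≈ 0.9345
After a stress test='pass': P(defective) = 0.6·0.9345 / (0.6·0.9345 + 0.9·0.0655) ≈ 0.9049
After a stress test='fail': P(defective) = 0.4·0.9049 / (0.4·0.9049 + 0.1·0.0951) ≈ 0.9744
After an electrical test='pass': P(defective) = 0.15·0.9744 / (0.15·0.9744 + 0.55·0.0256) ≈ 0.9121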